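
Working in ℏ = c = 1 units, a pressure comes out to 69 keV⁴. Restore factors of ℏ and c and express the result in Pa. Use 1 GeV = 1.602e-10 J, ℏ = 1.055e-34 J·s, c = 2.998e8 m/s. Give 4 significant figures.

Pressure is [E]/[L]³ = [E]⁴/(ℏc)³.
1 GeV⁴ → 1/(ℏc)³ × (1 GeV in J)⁴ = 2.082e37 Pa.
Convert the energy scale: 69 keV⁴ = 6.90e-23 GeV⁴.
Result: 6.90e-23 × 2.082e37 = 1.436e15 Pa.

1.436e15 Pa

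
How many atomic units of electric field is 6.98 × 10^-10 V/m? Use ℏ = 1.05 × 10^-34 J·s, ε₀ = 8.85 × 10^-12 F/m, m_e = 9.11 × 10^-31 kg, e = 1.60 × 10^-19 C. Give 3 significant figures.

1.34 × 10^-21

atomic unit of electric field: E_au = E_h/(e a₀) = m_e²e⁵/((4πε₀)³ℏ⁴) = 5.20 × 10^11 V/m.
6.98 × 10^-10 / 5.20 × 10^11 = 1.34 × 10^-21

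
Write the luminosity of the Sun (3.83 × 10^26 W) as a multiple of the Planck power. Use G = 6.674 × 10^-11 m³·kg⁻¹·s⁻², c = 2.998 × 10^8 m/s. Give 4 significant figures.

Planck power: P_P = c⁵/G = 3.629 × 10^52 W.
3.83 × 10^26 / 3.629 × 10^52 = 1.055 × 10^-26

1.055 × 10^-26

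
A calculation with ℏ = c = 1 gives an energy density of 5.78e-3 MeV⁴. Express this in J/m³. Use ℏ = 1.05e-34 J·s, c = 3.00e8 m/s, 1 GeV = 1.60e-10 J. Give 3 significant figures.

1.21e23 J/m³

[E]/[L]³ = [E]⁴/(ℏc)³; restore (ℏc)⁻³.
1 GeV⁴ → 1/(ℏc)³ × (1 GeV in J)⁴ = 2.10e37 J/m³.
Convert the energy scale: 5.78e-3 MeV⁴ = 5.78e-15 GeV⁴.
Result: 5.78e-15 × 2.10e37 = 1.21e23 J/m³.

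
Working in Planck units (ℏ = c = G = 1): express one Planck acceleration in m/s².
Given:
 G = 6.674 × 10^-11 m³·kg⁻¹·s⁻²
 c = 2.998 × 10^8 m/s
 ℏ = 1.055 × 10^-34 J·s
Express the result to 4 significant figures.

5.560 × 10^51 m/s²

The unique combination of the constants set to 1 with dimensions of acceleration is a_P = √(c⁷/(ℏG)).
  = √(3.092 × 10^103)
  = 5.560 × 10^51 m/s²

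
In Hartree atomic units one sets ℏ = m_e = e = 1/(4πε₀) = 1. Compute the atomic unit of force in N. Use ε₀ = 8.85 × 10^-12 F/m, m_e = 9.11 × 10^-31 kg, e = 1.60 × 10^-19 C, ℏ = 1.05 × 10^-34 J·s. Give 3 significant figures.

8.33 × 10^-8 N

F_au = E_h/a₀ = m_e²e⁶/((4πε₀)³ℏ⁴)
E_h = 4.38 × 10^-18 J
a₀ = 5.26 × 10^-11 m
E_h/a₀ = 8.33 × 10^-8 N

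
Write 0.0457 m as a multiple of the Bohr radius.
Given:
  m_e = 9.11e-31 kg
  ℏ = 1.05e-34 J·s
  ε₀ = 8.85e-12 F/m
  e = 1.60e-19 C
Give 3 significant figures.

8.69e8

Bohr radius: a₀ = 4πε₀ℏ²/(m_e e²) = 5.26e-11 m.
0.0457 / 5.26e-11 = 8.69e8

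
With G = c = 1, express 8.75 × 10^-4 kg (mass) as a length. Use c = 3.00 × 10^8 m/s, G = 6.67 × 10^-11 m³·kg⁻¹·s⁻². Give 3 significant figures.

In G = c = 1 units mass has dimensions of length; the conversion factor is G/c².
8.75 × 10^-4 kg × (G/c²) = 6.48 × 10^-31 m

6.48 × 10^-31 m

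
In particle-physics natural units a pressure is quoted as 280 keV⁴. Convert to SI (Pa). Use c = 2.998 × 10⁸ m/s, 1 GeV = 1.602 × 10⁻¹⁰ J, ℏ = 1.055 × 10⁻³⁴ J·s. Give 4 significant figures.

5.828 × 10¹⁵ Pa

Pressure is [E]/[L]³ = [E]⁴/(ℏc)³.
1 GeV⁴ → 1/(ℏc)³ × (1 GeV in J)⁴ = 2.082 × 10³⁷ Pa.
Convert the energy scale: 280 keV⁴ = 2.80 × 10⁻²² GeV⁴.
Result: 2.80 × 10⁻²² × 2.082 × 10³⁷ = 5.828 × 10¹⁵ Pa.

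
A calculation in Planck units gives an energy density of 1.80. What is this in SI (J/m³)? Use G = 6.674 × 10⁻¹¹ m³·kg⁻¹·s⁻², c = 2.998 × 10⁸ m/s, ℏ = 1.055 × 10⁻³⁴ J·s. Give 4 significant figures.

One Planck energy density: u_P = c⁷/(ℏG²) = 4.632 × 10¹¹³ J/m³.
1.80 × 4.632 × 10¹¹³ J/m³ = 8.338 × 10¹¹³ J/m³

8.338 × 10¹¹³ J/m³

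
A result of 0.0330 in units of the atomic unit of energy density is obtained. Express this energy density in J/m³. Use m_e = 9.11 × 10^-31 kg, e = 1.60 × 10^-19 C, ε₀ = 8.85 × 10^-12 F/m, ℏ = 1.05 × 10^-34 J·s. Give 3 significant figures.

9.94 × 10^11 J/m³

One atomic unit of energy density: u_au = E_h/a₀³ = m_e⁴e¹⁰/((4πε₀)⁵ℏ⁸) = 3.01 × 10^13 J/m³.
0.0330 × 3.01 × 10^13 J/m³ = 9.94 × 10^11 J/m³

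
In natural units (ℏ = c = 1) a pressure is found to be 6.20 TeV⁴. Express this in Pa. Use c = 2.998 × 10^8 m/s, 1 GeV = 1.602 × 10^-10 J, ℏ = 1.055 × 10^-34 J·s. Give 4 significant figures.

Pressure is [E]/[L]³ = [E]⁴/(ℏc)³.
1 GeV⁴ → 1/(ℏc)³ × (1 GeV in J)⁴ = 2.082 × 10^37 Pa.
Convert the energy scale: 6.20 TeV⁴ = 6.20 × 10^12 GeV⁴.
Result: 6.20 × 10^12 × 2.082 × 10^37 = 1.291 × 10^50 Pa.

1.291 × 10^50 Pa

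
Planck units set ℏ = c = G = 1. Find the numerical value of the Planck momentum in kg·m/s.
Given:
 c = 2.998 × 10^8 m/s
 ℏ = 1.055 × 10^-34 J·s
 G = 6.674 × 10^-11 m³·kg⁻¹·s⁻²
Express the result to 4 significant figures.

6.527 kg·m/s

From ℏ = c = G = 1 the momentum scale is p_P = √(ℏc³/G).
  = √(42.60)
  = 6.527 kg·m/s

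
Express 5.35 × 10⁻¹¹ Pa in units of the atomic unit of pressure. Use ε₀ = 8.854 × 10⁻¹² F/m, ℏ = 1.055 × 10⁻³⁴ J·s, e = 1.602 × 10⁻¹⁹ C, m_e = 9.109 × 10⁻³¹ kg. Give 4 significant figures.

1.826 × 10⁻²⁴

atomic unit of pressure: P_au = E_h/a₀³ = m_e⁴e¹⁰/((4πε₀)⁵ℏ⁸) = 2.929 × 10¹³ Pa.
5.35 × 10⁻¹¹ / 2.929 × 10¹³ = 1.826 × 10⁻²⁴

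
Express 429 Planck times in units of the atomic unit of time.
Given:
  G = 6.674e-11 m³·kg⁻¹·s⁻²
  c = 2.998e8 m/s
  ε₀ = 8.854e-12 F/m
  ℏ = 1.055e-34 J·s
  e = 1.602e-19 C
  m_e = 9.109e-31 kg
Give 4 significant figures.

Planck time: t_P = √(ℏG/c⁵) = 5.392e-44 s
atomic unit of time: τ_au = (4πε₀)²ℏ³/(m_e e⁴) = 2.423e-17 s
429 × 5.392e-44 / 2.423e-17 = 9.547e-25

9.547e-25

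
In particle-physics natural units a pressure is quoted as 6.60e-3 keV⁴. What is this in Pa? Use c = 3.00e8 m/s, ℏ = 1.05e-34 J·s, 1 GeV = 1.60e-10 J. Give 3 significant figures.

1.38e11 Pa

Pressure is [E]/[L]³ = [E]⁴/(ℏc)³.
1 GeV⁴ → 1/(ℏc)³ × (1 GeV in J)⁴ = 2.10e37 Pa.
Convert the energy scale: 6.60e-3 keV⁴ = 6.60e-27 GeV⁴.
Result: 6.60e-27 × 2.10e37 = 1.38e11 Pa.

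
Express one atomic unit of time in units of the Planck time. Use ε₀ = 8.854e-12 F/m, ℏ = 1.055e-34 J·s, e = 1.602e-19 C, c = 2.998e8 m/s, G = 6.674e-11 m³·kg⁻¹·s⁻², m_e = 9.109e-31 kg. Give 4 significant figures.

4.494e26

atomic unit of time: τ_au = (4πε₀)²ℏ³/(m_e e⁴) = 2.423e-17 s
Planck time: t_P = √(ℏG/c⁵) = 5.392e-44 s
ratio = 2.423e-17 / 5.392e-44 = 4.494e26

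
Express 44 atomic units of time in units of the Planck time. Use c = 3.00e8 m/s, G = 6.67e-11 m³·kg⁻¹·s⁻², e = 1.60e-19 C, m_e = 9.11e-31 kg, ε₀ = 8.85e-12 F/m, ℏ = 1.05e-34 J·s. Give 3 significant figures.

atomic unit of time: τ_au = (4πε₀)²ℏ³/(m_e e⁴) = 2.40e-17 s
Planck time: t_P = √(ℏG/c⁵) = 5.37e-44 s
44 × 2.40e-17 / 5.37e-44 = 1.97e28

1.97e28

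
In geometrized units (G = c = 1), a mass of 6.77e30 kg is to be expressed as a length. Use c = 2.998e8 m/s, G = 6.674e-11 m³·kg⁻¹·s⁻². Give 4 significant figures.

In G = c = 1 units mass has dimensions of length; the conversion factor is G/c².
6.77e30 kg × (G/c²) = 5.027e3 m

5.027e3 m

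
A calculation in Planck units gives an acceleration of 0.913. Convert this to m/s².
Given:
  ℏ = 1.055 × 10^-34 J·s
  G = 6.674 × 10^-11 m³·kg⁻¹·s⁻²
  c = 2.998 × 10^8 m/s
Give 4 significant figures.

One Planck acceleration: a_P = √(c⁷/(ℏG)) = 5.560 × 10^51 m/s².
0.913 × 5.560 × 10^51 m/s² = 5.076 × 10^51 m/s²

5.076 × 10^51 m/s²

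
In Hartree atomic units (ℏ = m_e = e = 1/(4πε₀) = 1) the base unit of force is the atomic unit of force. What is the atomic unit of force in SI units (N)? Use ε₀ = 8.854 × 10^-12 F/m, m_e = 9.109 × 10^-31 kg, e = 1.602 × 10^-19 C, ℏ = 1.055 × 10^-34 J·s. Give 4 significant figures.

8.220 × 10^-8 N

F_au = E_h/a₀ = m_e²e⁶/((4πε₀)³ℏ⁴)
E_h = 4.354 × 10^-18 J
a₀ = 5.297 × 10^-11 m
E_h/a₀ = 8.220 × 10^-8 N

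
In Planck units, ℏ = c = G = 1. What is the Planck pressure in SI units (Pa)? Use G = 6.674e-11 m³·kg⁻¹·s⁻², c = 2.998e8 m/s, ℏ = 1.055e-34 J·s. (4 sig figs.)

4.632e113 Pa

From ℏ = c = G = 1 the pressure scale is p_P = c⁷/(ℏG²).
  = 2.177e59 / 4.699e-55
  = 4.632e113 Pa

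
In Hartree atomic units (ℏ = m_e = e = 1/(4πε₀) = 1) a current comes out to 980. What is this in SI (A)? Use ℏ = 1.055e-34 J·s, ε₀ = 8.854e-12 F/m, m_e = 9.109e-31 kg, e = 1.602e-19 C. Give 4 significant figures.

6.480 A

One atomic unit of electric current: I_au = e E_h/ℏ = m_e e⁵/((4πε₀)²ℏ³) = 6.612e-3 A.
980 × 6.612e-3 A = 6.480 A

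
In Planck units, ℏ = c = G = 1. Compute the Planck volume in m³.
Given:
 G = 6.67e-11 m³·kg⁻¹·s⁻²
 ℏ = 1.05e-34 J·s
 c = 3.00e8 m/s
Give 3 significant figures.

The unique combination of the constants set to 1 with dimensions of volume is V_P = (ℏG/c³)^(3/2).
  = √(1.75e-209)
  = 4.18e-105 m³

4.18e-105 m³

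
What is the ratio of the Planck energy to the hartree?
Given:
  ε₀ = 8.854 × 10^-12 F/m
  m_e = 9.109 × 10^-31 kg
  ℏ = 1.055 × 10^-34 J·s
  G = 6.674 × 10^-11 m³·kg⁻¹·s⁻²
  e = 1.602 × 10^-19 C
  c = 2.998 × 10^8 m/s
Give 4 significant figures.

4.494 × 10^26

Planck energy: E_P = √(ℏc⁵/G) = 1.957 × 10^9 J
hartree: E_h = m_e e⁴/(4πε₀ℏ)² = 4.354 × 10^-18 J
ratio = 1.957 × 10^9 / 4.354 × 10^-18 = 4.494 × 10^26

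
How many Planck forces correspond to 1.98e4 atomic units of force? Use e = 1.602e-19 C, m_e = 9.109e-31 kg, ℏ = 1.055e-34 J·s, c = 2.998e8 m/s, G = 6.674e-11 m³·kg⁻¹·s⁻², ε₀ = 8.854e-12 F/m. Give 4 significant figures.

1.345e-47

atomic unit of force: F_au = E_h/a₀ = m_e²e⁶/((4πε₀)³ℏ⁴) = 8.220e-8 N
Planck force: F_P = c⁴/G = 1.210e44 N
1.98e4 × 8.220e-8 / 1.210e44 = 1.345e-47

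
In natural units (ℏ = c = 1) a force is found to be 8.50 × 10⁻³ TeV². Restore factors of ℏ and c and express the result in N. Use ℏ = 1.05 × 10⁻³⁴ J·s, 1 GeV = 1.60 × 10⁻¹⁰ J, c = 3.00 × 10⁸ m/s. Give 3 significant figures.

6.91 × 10⁹ N

Force is [E]/[L] = [E]²/(ℏc); restore (ℏc)⁻¹.
1 GeV² → 1/(ℏc) × (1 GeV in J)² = 8.13 × 10⁵ N.
Convert the energy scale: 8.50 × 10⁻³ TeV² = 8.50 × 10³ GeV².
Result: 8.50 × 10³ × 8.13 × 10⁵ = 6.91 × 10⁹ N.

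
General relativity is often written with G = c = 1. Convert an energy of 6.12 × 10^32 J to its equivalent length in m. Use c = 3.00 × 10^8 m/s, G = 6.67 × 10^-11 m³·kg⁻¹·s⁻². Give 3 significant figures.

5.04 × 10^-12 m

Energy → length via G/c⁴.
6.12 × 10^32 J × (G/c⁴) = 5.04 × 10^-12 m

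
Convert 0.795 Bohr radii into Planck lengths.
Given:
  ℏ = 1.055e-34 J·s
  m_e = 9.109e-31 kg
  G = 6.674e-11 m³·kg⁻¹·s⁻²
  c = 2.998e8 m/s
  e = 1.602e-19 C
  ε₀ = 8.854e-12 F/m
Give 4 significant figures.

2.605e24

Bohr radius: a₀ = 4πε₀ℏ²/(m_e e²) = 5.297e-11 m
Planck length: ℓ_P = √(ℏG/c³) = 1.616e-35 m
0.795 × 5.297e-11 / 1.616e-35 = 2.605e24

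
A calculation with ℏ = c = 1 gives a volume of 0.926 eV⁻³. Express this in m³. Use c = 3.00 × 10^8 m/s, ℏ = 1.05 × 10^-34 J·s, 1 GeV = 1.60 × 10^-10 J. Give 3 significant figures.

Volume is [L]³ = [E]⁻³·(ℏc)³.
1 GeV⁻³ → (ℏc)³ × (1 GeV in J)⁻³ = 7.63 × 10^-48 m³.
Convert the energy scale: 0.926 eV⁻³ = 9.26 × 10^26 GeV⁻³.
Result: 9.26 × 10^26 × 7.63 × 10^-48 = 7.07 × 10^-21 m³.

7.07 × 10^-21 m³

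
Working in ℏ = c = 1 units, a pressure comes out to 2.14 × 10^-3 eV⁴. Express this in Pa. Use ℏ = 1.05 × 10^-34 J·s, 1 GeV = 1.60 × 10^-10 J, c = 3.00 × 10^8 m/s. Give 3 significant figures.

0.0449 Pa

Pressure is [E]/[L]³ = [E]⁴/(ℏc)³.
1 GeV⁴ → 1/(ℏc)³ × (1 GeV in J)⁴ = 2.10 × 10^37 Pa.
Convert the energy scale: 2.14 × 10^-3 eV⁴ = 2.14 × 10^-39 GeV⁴.
Result: 2.14 × 10^-39 × 2.10 × 10^37 = 0.0449 Pa.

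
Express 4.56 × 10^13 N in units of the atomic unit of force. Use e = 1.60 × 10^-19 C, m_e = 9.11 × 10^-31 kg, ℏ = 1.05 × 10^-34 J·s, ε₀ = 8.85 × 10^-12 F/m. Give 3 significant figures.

5.48 × 10^20

atomic unit of force: F_au = E_h/a₀ = m_e²e⁶/((4πε₀)³ℏ⁴) = 8.33 × 10^-8 N.
4.56 × 10^13 / 8.33 × 10^-8 = 5.48 × 10^20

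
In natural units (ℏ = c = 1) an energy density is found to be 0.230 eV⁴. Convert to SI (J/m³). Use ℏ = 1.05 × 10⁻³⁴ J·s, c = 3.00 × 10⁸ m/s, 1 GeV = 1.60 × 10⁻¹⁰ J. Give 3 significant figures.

[E]/[L]³ = [E]⁴/(ℏc)³; restore (ℏc)⁻³.
1 GeV⁴ → 1/(ℏc)³ × (1 GeV in J)⁴ = 2.10 × 10³⁷ J/m³.
Convert the energy scale: 0.230 eV⁴ = 2.30 × 10⁻³⁷ GeV⁴.
Result: 2.30 × 10⁻³⁷ × 2.10 × 10³⁷ = 4.82 J/m³.

4.82 J/m³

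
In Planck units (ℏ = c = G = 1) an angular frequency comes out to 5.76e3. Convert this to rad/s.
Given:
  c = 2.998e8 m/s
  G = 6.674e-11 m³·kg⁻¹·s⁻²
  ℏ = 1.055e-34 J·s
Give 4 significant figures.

One Planck angular frequency: ω_P = √(c⁵/(ℏG)) = 1.855e43 rad/s.
5.76e3 × 1.855e43 rad/s = 1.068e47 rad/s

1.068e47 rad/s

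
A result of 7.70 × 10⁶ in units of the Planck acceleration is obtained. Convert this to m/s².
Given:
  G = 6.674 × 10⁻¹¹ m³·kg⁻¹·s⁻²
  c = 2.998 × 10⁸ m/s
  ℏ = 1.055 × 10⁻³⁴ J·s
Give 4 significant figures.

One Planck acceleration: a_P = √(c⁷/(ℏG)) = 5.560 × 10⁵¹ m/s².
7.70 × 10⁶ × 5.560 × 10⁵¹ m/s² = 4.281 × 10⁵⁸ m/s²

4.281 × 10⁵⁸ m/s²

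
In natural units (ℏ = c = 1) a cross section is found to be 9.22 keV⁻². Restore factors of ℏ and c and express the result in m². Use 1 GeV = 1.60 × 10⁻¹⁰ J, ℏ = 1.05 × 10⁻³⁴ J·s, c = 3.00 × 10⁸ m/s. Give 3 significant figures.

3.57 × 10⁻¹⁹ m²

Area is [L]² = [E]⁻²·(ℏc)²; restore (ℏc)².
1 GeV⁻² → (ℏc)² × (1 GeV in J)⁻² = 3.88 × 10⁻³² m².
Convert the energy scale: 9.22 keV⁻² = 9.22 × 10¹² GeV⁻².
Result: 9.22 × 10¹² × 3.88 × 10⁻³² = 3.57 × 10⁻¹⁹ m².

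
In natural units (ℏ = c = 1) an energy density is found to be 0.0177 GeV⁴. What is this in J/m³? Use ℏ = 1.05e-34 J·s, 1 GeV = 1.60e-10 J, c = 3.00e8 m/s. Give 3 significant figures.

3.71e35 J/m³

[E]/[L]³ = [E]⁴/(ℏc)³; restore (ℏc)⁻³.
1 GeV⁴ → 1/(ℏc)³ × (1 GeV in J)⁴ = 2.10e37 J/m³.
Result: 0.0177 × 2.10e37 = 3.71e35 J/m³.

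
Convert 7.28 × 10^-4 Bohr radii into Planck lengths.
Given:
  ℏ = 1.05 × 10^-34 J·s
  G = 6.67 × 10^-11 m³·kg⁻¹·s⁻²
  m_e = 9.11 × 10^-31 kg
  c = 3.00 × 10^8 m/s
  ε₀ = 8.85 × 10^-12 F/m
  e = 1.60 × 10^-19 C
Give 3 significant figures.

2.38 × 10^21

Bohr radius: a₀ = 4πε₀ℏ²/(m_e e²) = 5.26 × 10^-11 m
Planck length: ℓ_P = √(ℏG/c³) = 1.61 × 10^-35 m
7.28 × 10^-4 × 5.26 × 10^-11 / 1.61 × 10^-35 = 2.38 × 10^21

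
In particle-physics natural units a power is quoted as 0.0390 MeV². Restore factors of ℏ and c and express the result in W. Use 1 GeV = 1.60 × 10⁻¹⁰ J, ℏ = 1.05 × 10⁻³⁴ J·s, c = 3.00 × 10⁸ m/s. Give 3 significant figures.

Power is [E]/[T] = [E]²/ℏ.
1 GeV² → 1/ℏ × (1 GeV in J)² = 2.44 × 10¹⁴ W.
Convert the energy scale: 0.0390 MeV² = 3.90 × 10⁻⁸ GeV².
Result: 3.90 × 10⁻⁸ × 2.44 × 10¹⁴ = 9.51 × 10⁶ W.

9.51 × 10⁶ W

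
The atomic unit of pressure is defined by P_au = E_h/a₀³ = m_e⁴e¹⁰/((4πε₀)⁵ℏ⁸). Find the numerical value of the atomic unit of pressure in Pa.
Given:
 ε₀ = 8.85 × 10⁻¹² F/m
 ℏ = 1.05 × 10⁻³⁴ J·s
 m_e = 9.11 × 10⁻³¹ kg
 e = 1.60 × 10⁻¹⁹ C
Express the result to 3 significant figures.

3.01 × 10¹³ Pa

P_au = E_h/a₀³ = m_e⁴e¹⁰/((4πε₀)⁵ℏ⁸)
E_h = 4.38 × 10⁻¹⁸ J
a₀ = 5.26 × 10⁻¹¹ m
E_h/a₀³ = 3.01 × 10¹³ Pa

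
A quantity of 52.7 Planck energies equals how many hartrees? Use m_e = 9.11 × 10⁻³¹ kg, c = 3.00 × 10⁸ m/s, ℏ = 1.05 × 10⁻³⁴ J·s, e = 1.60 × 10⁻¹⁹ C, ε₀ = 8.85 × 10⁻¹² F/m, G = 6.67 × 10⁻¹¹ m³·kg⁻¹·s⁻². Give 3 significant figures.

Planck energy: E_P = √(ℏc⁵/G) = 1.96 × 10⁹ J
hartree: E_h = m_e e⁴/(4πε₀ℏ)² = 4.38 × 10⁻¹⁸ J
52.7 × 1.96 × 10⁹ / 4.38 × 10⁻¹⁸ = 2.35 × 10²⁸

2.35 × 10²⁸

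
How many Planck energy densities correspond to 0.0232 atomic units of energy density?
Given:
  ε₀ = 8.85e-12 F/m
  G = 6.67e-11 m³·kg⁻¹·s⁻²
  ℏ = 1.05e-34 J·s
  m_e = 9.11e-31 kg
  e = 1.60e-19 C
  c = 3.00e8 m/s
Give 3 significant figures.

atomic unit of energy density: u_au = E_h/a₀³ = m_e⁴e¹⁰/((4πε₀)⁵ℏ⁸) = 3.01e13 J/m³
Planck energy density: u_P = c⁷/(ℏG²) = 4.68e113 J/m³
0.0232 × 3.01e13 / 4.68e113 = 1.49e-102

1.49e-102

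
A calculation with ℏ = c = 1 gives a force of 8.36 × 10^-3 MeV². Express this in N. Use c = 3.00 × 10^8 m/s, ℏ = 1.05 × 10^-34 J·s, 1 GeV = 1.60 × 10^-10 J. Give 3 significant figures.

6.79 × 10^-3 N

Force is [E]/[L] = [E]²/(ℏc); restore (ℏc)⁻¹.
1 GeV² → 1/(ℏc) × (1 GeV in J)² = 8.13 × 10^5 N.
Convert the energy scale: 8.36 × 10^-3 MeV² = 8.36 × 10^-9 GeV².
Result: 8.36 × 10^-9 × 8.13 × 10^5 = 6.79 × 10^-3 N.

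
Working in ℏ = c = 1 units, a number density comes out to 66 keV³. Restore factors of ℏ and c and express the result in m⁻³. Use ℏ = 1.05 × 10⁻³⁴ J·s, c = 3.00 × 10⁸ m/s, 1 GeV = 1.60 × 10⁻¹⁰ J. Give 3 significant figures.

8.65 × 10³⁰ m⁻³

Number density is [L]⁻³ = [E]³/(ℏc)³.
1 GeV³ → 1/(ℏc)³ × (1 GeV in J)³ = 1.31 × 10⁴⁷ m⁻³.
Convert the energy scale: 66 keV³ = 6.60 × 10⁻¹⁷ GeV³.
Result: 6.60 × 10⁻¹⁷ × 1.31 × 10⁴⁷ = 8.65 × 10³⁰ m⁻³.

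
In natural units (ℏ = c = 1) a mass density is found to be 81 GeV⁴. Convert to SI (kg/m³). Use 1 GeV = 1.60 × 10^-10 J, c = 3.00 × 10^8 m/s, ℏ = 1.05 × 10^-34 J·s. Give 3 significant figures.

1.89 × 10^22 kg/m³

Mass density is [E]/(c²[L]³) = [E]⁴/(ℏ³c⁵).
1 GeV⁴ → 1/(ℏ³c⁵) × (1 GeV in J)⁴ = 2.33 × 10^20 kg/m³.
Result: 81 × 2.33 × 10^20 = 1.89 × 10^22 kg/m³.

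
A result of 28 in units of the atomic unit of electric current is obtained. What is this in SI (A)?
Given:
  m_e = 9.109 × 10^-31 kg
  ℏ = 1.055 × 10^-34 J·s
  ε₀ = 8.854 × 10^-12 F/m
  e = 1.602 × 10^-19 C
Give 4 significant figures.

0.1851 A

One atomic unit of electric current: I_au = e E_h/ℏ = m_e e⁵/((4πε₀)²ℏ³) = 6.612 × 10^-3 A.
28 × 6.612 × 10^-3 A = 0.1851 A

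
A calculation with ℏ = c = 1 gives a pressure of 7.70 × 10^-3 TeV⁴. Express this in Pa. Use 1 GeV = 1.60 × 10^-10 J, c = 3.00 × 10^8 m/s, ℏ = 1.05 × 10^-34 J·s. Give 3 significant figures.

Pressure is [E]/[L]³ = [E]⁴/(ℏc)³.
1 GeV⁴ → 1/(ℏc)³ × (1 GeV in J)⁴ = 2.10 × 10^37 Pa.
Convert the energy scale: 7.70 × 10^-3 TeV⁴ = 7.70 × 10^9 GeV⁴.
Result: 7.70 × 10^9 × 2.10 × 10^37 = 1.61 × 10^47 Pa.

1.61 × 10^47 Pa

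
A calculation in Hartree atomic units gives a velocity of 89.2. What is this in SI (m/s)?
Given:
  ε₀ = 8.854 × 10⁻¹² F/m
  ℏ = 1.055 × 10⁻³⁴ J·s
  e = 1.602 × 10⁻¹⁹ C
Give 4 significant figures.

1.950 × 10⁸ m/s

One atomic unit of velocity: v_au = e²/(4πε₀ℏ) = 2.186 × 10⁶ m/s.
89.2 × 2.186 × 10⁶ m/s = 1.950 × 10⁸ m/s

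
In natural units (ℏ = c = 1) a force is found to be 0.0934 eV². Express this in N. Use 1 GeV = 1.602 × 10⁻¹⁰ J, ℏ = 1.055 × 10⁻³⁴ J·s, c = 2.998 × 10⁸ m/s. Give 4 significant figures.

7.579 × 10⁻¹⁴ N

Force is [E]/[L] = [E]²/(ℏc); restore (ℏc)⁻¹.
1 GeV² → 1/(ℏc) × (1 GeV in J)² = 8.114 × 10⁵ N.
Convert the energy scale: 0.0934 eV² = 9.34 × 10⁻²⁰ GeV².
Result: 9.34 × 10⁻²⁰ × 8.114 × 10⁵ = 7.579 × 10⁻¹⁴ N.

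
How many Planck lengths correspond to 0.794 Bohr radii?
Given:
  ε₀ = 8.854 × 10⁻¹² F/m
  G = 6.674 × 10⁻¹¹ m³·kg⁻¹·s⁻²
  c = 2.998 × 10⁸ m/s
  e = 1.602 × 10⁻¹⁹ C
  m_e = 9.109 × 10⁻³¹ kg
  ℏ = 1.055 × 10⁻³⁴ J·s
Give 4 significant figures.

Bohr radius: a₀ = 4πε₀ℏ²/(m_e e²) = 5.297 × 10⁻¹¹ m
Planck length: ℓ_P = √(ℏG/c³) = 1.616 × 10⁻³⁵ m
0.794 × 5.297 × 10⁻¹¹ / 1.616 × 10⁻³⁵ = 2.602 × 10²⁴

2.602 × 10²⁴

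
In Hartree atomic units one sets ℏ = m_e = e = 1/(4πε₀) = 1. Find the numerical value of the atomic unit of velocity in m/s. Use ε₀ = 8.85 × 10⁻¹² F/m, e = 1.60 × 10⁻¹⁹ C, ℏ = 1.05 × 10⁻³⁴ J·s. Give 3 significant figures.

v_au = e²/(4πε₀ℏ)
  = 2.56 × 10⁻³⁸ / 1.17 × 10⁻⁴⁴
  = 2.19 × 10⁶ m/s

2.19 × 10⁶ m/s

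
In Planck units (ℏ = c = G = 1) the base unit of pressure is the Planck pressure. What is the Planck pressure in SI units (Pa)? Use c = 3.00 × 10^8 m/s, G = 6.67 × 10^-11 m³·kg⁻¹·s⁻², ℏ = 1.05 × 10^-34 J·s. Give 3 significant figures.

p_P = c⁷/(ℏG²)
  = 2.19 × 10^59 / 4.67 × 10^-55
  = 4.68 × 10^113 Pa

4.68 × 10^113 Pa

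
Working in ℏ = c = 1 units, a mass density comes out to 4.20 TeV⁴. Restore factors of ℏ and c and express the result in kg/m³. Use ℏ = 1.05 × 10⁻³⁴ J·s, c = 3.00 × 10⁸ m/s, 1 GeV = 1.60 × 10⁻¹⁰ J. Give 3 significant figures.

Mass density is [E]/(c²[L]³) = [E]⁴/(ℏ³c⁵).
1 GeV⁴ → 1/(ℏ³c⁵) × (1 GeV in J)⁴ = 2.33 × 10²⁰ kg/m³.
Convert the energy scale: 4.20 TeV⁴ = 4.20 × 10¹² GeV⁴.
Result: 4.20 × 10¹² × 2.33 × 10²⁰ = 9.78 × 10³² kg/m³.

9.78 × 10³² kg/m³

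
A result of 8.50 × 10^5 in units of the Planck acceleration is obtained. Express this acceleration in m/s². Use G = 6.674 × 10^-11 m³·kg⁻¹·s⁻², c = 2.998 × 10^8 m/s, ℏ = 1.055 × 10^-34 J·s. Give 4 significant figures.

4.726 × 10^57 m/s²

One Planck acceleration: a_P = √(c⁷/(ℏG)) = 5.560 × 10^51 m/s².
8.50 × 10^5 × 5.560 × 10^51 m/s² = 4.726 × 10^57 m/s²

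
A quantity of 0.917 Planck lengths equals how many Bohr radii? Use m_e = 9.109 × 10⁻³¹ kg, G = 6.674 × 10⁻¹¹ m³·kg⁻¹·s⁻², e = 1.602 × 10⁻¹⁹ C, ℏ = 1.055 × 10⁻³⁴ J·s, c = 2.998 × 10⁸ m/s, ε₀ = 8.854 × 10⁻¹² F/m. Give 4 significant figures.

2.798 × 10⁻²⁵

Planck length: ℓ_P = √(ℏG/c³) = 1.616 × 10⁻³⁵ m
Bohr radius: a₀ = 4πε₀ℏ²/(m_e e²) = 5.297 × 10⁻¹¹ m
0.917 × 1.616 × 10⁻³⁵ / 5.297 × 10⁻¹¹ = 2.798 × 10⁻²⁵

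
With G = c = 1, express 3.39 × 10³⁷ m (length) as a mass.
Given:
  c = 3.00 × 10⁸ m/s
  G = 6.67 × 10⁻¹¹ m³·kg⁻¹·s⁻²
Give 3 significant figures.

Length → mass via c²/G.
3.39 × 10³⁷ m × (c²/G) = 4.57 × 10⁶⁴ kg

4.57 × 10⁶⁴ kg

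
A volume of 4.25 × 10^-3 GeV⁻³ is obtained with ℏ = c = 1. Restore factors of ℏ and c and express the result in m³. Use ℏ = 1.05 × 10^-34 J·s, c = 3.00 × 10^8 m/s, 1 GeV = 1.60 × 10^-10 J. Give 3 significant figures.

3.24 × 10^-50 m³

Volume is [L]³ = [E]⁻³·(ℏc)³.
1 GeV⁻³ → (ℏc)³ × (1 GeV in J)⁻³ = 7.63 × 10^-48 m³.
Result: 4.25 × 10^-3 × 7.63 × 10^-48 = 3.24 × 10^-50 m³.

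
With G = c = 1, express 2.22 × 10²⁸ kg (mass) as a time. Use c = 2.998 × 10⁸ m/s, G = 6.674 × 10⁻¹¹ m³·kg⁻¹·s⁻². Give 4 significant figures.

Mass → time via G/c³.
2.22 × 10²⁸ kg × (G/c³) = 5.499 × 10⁻⁸ s

5.499 × 10⁻⁸ s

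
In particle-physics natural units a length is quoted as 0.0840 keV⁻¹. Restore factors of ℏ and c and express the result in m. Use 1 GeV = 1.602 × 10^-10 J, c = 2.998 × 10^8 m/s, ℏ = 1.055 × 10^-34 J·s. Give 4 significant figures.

1.658 × 10^-11 m

A length is [E]⁻¹ in ℏ=c=1; restore one factor of ℏc.
1 GeV⁻¹ → ℏc × (1 GeV in J)⁻¹ = 1.974 × 10^-16 m.
Convert the energy scale: 0.0840 keV⁻¹ = 8.40 × 10^4 GeV⁻¹.
Result: 8.40 × 10^4 × 1.974 × 10^-16 = 1.658 × 10^-11 m.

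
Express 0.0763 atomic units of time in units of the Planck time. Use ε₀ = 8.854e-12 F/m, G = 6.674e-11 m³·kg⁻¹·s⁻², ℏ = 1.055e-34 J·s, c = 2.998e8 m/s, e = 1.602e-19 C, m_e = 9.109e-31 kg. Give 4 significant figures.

atomic unit of time: τ_au = (4πε₀)²ℏ³/(m_e e⁴) = 2.423e-17 s
Planck time: t_P = √(ℏG/c⁵) = 5.392e-44 s
0.0763 × 2.423e-17 / 5.392e-44 = 3.429e25

3.429e25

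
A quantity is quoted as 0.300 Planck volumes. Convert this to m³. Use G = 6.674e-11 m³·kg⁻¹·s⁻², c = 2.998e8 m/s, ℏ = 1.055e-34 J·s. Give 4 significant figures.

1.267e-105 m³

One Planck volume: V_P = (ℏG/c³)^(3/2) = 4.224e-105 m³.
0.300 × 4.224e-105 m³ = 1.267e-105 m³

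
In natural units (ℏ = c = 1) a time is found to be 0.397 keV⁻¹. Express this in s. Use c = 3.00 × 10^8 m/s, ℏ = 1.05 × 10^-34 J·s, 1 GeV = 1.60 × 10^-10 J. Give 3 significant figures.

A time is [E]⁻¹ in ℏ=c=1; restore one factor of ℏ.
1 GeV⁻¹ → ℏ × (1 GeV in J)⁻¹ = 6.56 × 10^-25 s.
Convert the energy scale: 0.397 keV⁻¹ = 3.97 × 10^5 GeV⁻¹.
Result: 3.97 × 10^5 × 6.56 × 10^-25 = 2.61 × 10^-19 s.

2.61 × 10^-19 s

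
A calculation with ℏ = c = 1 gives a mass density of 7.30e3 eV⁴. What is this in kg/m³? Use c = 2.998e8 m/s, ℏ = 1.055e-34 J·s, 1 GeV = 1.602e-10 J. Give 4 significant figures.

Mass density is [E]/(c²[L]³) = [E]⁴/(ℏ³c⁵).
1 GeV⁴ → 1/(ℏ³c⁵) × (1 GeV in J)⁴ = 2.316e20 kg/m³.
Convert the energy scale: 7.30e3 eV⁴ = 7.30e-33 GeV⁴.
Result: 7.30e-33 × 2.316e20 = 1.691e-12 kg/m³.

1.691e-12 kg/m³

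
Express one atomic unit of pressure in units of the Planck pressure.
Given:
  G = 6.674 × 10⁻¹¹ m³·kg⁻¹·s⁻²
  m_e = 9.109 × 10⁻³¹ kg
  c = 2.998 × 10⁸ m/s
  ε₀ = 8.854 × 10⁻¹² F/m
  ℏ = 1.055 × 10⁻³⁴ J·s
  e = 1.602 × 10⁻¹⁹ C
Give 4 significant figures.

atomic unit of pressure: P_au = E_h/a₀³ = m_e⁴e¹⁰/((4πε₀)⁵ℏ⁸) = 2.929 × 10¹³ Pa
Planck pressure: p_P = c⁷/(ℏG²) = 4.632 × 10¹¹³ Pa
ratio = 2.929 × 10¹³ / 4.632 × 10¹¹³ = 6.323 × 10⁻¹⁰¹

6.323 × 10⁻¹⁰¹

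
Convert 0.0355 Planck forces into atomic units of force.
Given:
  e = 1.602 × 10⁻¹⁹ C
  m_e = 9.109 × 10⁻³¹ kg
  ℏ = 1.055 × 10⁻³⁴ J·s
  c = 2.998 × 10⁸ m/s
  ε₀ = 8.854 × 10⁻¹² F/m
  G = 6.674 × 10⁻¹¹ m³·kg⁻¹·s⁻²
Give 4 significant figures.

Planck force: F_P = c⁴/G = 1.210 × 10⁴⁴ N
atomic unit of force: F_au = E_h/a₀ = m_e²e⁶/((4πε₀)³ℏ⁴) = 8.220 × 10⁻⁸ N
0.0355 × 1.210 × 10⁴⁴ / 8.220 × 10⁻⁸ = 5.228 × 10⁴⁹

5.228 × 10⁴⁹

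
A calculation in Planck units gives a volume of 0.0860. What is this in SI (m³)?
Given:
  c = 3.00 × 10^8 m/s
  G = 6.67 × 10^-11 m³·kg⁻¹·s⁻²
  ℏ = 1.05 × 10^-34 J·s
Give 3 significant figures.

3.59 × 10^-106 m³

One Planck volume: V_P = (ℏG/c³)^(3/2) = 4.18 × 10^-105 m³.
0.0860 × 4.18 × 10^-105 m³ = 3.59 × 10^-106 m³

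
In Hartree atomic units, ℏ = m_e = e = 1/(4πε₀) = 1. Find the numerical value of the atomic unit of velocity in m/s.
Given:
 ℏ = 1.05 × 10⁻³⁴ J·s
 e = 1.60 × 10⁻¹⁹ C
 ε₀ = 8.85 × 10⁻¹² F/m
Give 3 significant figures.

From ℏ = m_e = e = 1/(4πε₀) = 1 the velocity scale is v_au = e²/(4πε₀ℏ).
  = 2.56 × 10⁻³⁸ / 1.17 × 10⁻⁴⁴
  = 2.19 × 10⁶ m/s

2.19 × 10⁶ m/s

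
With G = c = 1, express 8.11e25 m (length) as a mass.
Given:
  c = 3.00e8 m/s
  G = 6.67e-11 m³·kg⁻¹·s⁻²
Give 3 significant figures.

Length → mass via c²/G.
8.11e25 m × (c²/G) = 1.09e53 kg

1.09e53 kg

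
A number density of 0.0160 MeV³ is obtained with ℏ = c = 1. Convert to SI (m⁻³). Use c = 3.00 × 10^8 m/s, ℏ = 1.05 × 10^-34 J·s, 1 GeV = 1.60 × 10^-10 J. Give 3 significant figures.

Number density is [L]⁻³ = [E]³/(ℏc)³.
1 GeV³ → 1/(ℏc)³ × (1 GeV in J)³ = 1.31 × 10^47 m⁻³.
Convert the energy scale: 0.0160 MeV³ = 1.60 × 10^-11 GeV³.
Result: 1.60 × 10^-11 × 1.31 × 10^47 = 2.10 × 10^36 m⁻³.

2.10 × 10^36 m⁻³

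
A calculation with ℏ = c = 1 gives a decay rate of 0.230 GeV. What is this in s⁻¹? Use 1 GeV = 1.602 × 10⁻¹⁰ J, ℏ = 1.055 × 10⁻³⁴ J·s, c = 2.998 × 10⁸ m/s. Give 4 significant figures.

3.493 × 10²³ s⁻¹

A rate is [E]/ℏ; divide by ℏ.
1 GeV → 1/ℏ × (1 GeV in J) = 1.518 × 10²⁴ s⁻¹.
Result: 0.230 × 1.518 × 10²⁴ = 3.493 × 10²³ s⁻¹.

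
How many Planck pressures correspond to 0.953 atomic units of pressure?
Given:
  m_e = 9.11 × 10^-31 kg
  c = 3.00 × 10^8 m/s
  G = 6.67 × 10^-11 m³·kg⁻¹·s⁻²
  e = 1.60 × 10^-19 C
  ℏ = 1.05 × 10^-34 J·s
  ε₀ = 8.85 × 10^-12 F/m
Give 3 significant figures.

atomic unit of pressure: P_au = E_h/a₀³ = m_e⁴e¹⁰/((4πε₀)⁵ℏ⁸) = 3.01 × 10^13 Pa
Planck pressure: p_P = c⁷/(ℏG²) = 4.68 × 10^113 Pa
0.953 × 3.01 × 10^13 / 4.68 × 10^113 = 6.13 × 10^-101

6.13 × 10^-101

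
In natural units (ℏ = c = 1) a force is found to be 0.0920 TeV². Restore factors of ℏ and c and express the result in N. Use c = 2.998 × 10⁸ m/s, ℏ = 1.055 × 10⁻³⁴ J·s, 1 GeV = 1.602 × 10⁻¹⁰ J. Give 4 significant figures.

7.465 × 10¹⁰ N

Force is [E]/[L] = [E]²/(ℏc); restore (ℏc)⁻¹.
1 GeV² → 1/(ℏc) × (1 GeV in J)² = 8.114 × 10⁵ N.
Convert the energy scale: 0.0920 TeV² = 9.20 × 10⁴ GeV².
Result: 9.20 × 10⁴ × 8.114 × 10⁵ = 7.465 × 10¹⁰ N.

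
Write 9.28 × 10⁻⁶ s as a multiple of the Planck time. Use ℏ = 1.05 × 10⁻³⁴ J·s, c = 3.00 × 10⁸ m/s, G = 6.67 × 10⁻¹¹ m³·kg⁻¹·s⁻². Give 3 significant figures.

1.73 × 10³⁸

Planck time: t_P = √(ℏG/c⁵) = 5.37 × 10⁻⁴⁴ s.
9.28 × 10⁻⁶ / 5.37 × 10⁻⁴⁴ = 1.73 × 10³⁸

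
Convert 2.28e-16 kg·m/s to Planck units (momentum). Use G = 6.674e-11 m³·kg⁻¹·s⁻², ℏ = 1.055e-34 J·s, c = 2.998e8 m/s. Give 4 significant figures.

Planck momentum: p_P = √(ℏc³/G) = 6.527 kg·m/s.
2.28e-16 / 6.527 = 3.493e-17

3.493e-17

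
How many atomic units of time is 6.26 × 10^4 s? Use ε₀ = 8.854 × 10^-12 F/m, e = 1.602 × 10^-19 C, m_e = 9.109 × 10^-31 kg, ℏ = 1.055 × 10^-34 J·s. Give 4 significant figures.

2.584 × 10^21

atomic unit of time: τ_au = (4πε₀)²ℏ³/(m_e e⁴) = 2.423 × 10^-17 s.
6.26 × 10^4 / 2.423 × 10^-17 = 2.584 × 10^21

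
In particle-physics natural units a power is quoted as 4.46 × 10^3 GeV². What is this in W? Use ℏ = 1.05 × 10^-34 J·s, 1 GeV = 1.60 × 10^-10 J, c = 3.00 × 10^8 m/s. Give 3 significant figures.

1.09 × 10^18 W

Power is [E]/[T] = [E]²/ℏ.
1 GeV² → 1/ℏ × (1 GeV in J)² = 2.44 × 10^14 W.
Result: 4.46 × 10^3 × 2.44 × 10^14 = 1.09 × 10^18 W.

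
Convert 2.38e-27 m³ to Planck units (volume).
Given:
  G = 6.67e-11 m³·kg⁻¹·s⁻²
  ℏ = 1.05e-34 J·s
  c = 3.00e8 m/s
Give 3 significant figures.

5.70e77

Planck volume: V_P = (ℏG/c³)^(3/2) = 4.18e-105 m³.
2.38e-27 / 4.18e-105 = 5.70e77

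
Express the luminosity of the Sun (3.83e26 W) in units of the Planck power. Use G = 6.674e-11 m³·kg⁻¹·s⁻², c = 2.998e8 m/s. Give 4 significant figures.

Planck power: P_P = c⁵/G = 3.629e52 W.
3.83e26 / 3.629e52 = 1.055e-26

1.055e-26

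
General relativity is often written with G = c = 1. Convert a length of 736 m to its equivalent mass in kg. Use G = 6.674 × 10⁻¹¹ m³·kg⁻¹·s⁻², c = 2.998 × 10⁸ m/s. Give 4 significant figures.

Length → mass via c²/G.
736 m × (c²/G) = 9.912 × 10²⁹ kg

9.912 × 10²⁹ kg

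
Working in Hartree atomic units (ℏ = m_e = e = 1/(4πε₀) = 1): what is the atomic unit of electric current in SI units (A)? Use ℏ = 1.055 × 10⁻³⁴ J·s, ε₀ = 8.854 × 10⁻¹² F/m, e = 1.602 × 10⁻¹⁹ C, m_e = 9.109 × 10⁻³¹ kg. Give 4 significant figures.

From ℏ = m_e = e = 1/(4πε₀) = 1 the current scale is I_au = e E_h/ℏ = m_e e⁵/((4πε₀)²ℏ³).
E_h = 4.354 × 10⁻¹⁸ J
e·E_h/ℏ = 6.612 × 10⁻³ A

6.612 × 10⁻³ A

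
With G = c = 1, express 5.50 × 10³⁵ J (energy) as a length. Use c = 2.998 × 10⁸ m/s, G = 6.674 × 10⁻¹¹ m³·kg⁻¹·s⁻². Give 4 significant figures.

Energy → length via G/c⁴.
5.50 × 10³⁵ J × (G/c⁴) = 4.544 × 10⁻⁹ m

4.544 × 10⁻⁹ m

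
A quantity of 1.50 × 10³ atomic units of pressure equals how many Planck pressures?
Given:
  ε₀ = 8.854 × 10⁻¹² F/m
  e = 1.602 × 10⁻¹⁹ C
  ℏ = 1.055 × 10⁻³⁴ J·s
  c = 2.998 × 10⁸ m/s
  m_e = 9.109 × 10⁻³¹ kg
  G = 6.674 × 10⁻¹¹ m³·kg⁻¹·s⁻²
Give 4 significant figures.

atomic unit of pressure: P_au = E_h/a₀³ = m_e⁴e¹⁰/((4πε₀)⁵ℏ⁸) = 2.929 × 10¹³ Pa
Planck pressure: p_P = c⁷/(ℏG²) = 4.632 × 10¹¹³ Pa
1.50 × 10³ × 2.929 × 10¹³ / 4.632 × 10¹¹³ = 9.485 × 10⁻⁹⁸

9.485 × 10⁻⁹⁸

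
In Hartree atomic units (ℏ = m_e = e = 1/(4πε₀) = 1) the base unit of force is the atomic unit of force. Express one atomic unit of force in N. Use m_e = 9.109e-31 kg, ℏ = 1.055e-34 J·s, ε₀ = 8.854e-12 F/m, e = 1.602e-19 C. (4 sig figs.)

8.220e-8 N

F_au = E_h/a₀ = m_e²e⁶/((4πε₀)³ℏ⁴)
E_h = 4.354e-18 J
a₀ = 5.297e-11 m
E_h/a₀ = 8.220e-8 N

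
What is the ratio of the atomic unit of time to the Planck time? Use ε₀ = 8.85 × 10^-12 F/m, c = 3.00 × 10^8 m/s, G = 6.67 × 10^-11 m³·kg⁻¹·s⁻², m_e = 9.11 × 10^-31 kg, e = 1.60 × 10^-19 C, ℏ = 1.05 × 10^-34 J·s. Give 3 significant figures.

atomic unit of time: τ_au = (4πε₀)²ℏ³/(m_e e⁴) = 2.40 × 10^-17 s
Planck time: t_P = √(ℏG/c⁵) = 5.37 × 10^-44 s
ratio = 2.40 × 10^-17 / 5.37 × 10^-44 = 4.47 × 10^26

4.47 × 10^26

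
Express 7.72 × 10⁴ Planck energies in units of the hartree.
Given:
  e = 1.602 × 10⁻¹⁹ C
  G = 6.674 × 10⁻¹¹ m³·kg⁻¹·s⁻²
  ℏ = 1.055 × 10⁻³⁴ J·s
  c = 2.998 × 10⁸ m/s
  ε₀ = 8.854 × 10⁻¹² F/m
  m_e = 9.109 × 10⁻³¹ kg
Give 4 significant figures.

Planck energy: E_P = √(ℏc⁵/G) = 1.957 × 10⁹ J
hartree: E_h = m_e e⁴/(4πε₀ℏ)² = 4.354 × 10⁻¹⁸ J
7.72 × 10⁴ × 1.957 × 10⁹ / 4.354 × 10⁻¹⁸ = 3.469 × 10³¹

3.469 × 10³¹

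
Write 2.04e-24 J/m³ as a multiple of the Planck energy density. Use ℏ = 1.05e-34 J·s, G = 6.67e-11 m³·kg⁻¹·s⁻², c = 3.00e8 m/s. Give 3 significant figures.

4.36e-138

Planck energy density: u_P = c⁷/(ℏG²) = 4.68e113 J/m³.
2.04e-24 / 4.68e113 = 4.36e-138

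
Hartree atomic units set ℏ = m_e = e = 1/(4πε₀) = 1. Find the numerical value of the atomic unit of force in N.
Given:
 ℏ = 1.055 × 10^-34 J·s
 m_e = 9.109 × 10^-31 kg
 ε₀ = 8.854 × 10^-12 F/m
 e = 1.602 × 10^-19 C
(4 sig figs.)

8.220 × 10^-8 N

From ℏ = m_e = e = 1/(4πε₀) = 1 the force scale is F_au = E_h/a₀ = m_e²e⁶/((4πε₀)³ℏ⁴).
E_h = 4.354 × 10^-18 J
a₀ = 5.297 × 10^-11 m
E_h/a₀ = 8.220 × 10^-8 N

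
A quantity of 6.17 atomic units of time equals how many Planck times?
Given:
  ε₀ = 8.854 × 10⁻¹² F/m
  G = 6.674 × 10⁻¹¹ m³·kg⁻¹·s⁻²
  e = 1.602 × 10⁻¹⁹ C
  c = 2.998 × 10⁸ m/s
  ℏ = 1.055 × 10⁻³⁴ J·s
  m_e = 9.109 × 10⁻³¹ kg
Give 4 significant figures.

2.773 × 10²⁷

atomic unit of time: τ_au = (4πε₀)²ℏ³/(m_e e⁴) = 2.423 × 10⁻¹⁷ s
Planck time: t_P = √(ℏG/c⁵) = 5.392 × 10⁻⁴⁴ s
6.17 × 2.423 × 10⁻¹⁷ / 5.392 × 10⁻⁴⁴ = 2.773 × 10²⁷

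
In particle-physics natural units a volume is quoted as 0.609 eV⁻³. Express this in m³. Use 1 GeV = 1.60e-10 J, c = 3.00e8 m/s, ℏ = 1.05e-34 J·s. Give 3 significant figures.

Volume is [L]³ = [E]⁻³·(ℏc)³.
1 GeV⁻³ → (ℏc)³ × (1 GeV in J)⁻³ = 7.63e-48 m³.
Convert the energy scale: 0.609 eV⁻³ = 6.09e26 GeV⁻³.
Result: 6.09e26 × 7.63e-48 = 4.65e-21 m³.

4.65e-21 m³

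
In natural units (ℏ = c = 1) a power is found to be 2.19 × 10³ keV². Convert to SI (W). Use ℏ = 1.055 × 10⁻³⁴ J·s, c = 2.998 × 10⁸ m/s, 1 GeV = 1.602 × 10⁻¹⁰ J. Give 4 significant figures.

Power is [E]/[T] = [E]²/ℏ.
1 GeV² → 1/ℏ × (1 GeV in J)² = 2.433 × 10¹⁴ W.
Convert the energy scale: 2.19 × 10³ keV² = 2.19 × 10⁻⁹ GeV².
Result: 2.19 × 10⁻⁹ × 2.433 × 10¹⁴ = 5.327 × 10⁵ W.

5.327 × 10⁵ W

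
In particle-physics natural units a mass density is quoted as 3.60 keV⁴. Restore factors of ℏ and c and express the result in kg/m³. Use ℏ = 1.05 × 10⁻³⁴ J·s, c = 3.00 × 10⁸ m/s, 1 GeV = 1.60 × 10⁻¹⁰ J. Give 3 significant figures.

Mass density is [E]/(c²[L]³) = [E]⁴/(ℏ³c⁵).
1 GeV⁴ → 1/(ℏ³c⁵) × (1 GeV in J)⁴ = 2.33 × 10²⁰ kg/m³.
Convert the energy scale: 3.60 keV⁴ = 3.60 × 10⁻²⁴ GeV⁴.
Result: 3.60 × 10⁻²⁴ × 2.33 × 10²⁰ = 8.39 × 10⁻⁴ kg/m³.

8.39 × 10⁻⁴ kg/m³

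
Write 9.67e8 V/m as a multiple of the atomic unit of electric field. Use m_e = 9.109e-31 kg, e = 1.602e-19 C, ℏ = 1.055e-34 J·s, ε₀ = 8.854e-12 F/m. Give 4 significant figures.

atomic unit of electric field: E_au = E_h/(e a₀) = m_e²e⁵/((4πε₀)³ℏ⁴) = 5.131e11 V/m.
9.67e8 / 5.131e11 = 1.885e-3

1.885e-3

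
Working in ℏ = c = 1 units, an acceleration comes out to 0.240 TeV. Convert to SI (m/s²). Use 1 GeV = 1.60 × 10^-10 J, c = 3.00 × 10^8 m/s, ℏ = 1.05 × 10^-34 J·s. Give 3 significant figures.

Acceleration is [L]/[T]² = c·[E]/ℏ.
1 GeV → c/ℏ × (1 GeV in J) = 4.57 × 10^32 m/s².
Convert the energy scale: 0.240 TeV = 240 GeV.
Result: 240 × 4.57 × 10^32 = 1.10 × 10^35 m/s².

1.10 × 10^35 m/s²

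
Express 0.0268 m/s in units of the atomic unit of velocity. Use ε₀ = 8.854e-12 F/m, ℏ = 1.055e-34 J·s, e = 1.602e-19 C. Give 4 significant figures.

atomic unit of velocity: v_au = e²/(4πε₀ℏ) = 2.186e6 m/s.
0.0268 / 2.186e6 = 1.226e-8

1.226e-8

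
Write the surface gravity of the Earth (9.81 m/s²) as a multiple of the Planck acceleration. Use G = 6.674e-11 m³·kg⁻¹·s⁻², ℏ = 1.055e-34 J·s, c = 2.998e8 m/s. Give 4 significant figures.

1.764e-51

Planck acceleration: a_P = √(c⁷/(ℏG)) = 5.560e51 m/s².
9.81 / 5.560e51 = 1.764e-51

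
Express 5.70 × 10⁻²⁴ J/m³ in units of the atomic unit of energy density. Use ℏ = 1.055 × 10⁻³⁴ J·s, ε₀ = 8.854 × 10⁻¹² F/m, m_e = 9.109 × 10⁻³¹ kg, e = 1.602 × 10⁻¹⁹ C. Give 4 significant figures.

1.946 × 10⁻³⁷

atomic unit of energy density: u_au = E_h/a₀³ = m_e⁴e¹⁰/((4πε₀)⁵ℏ⁸) = 2.929 × 10¹³ J/m³.
5.70 × 10⁻²⁴ / 2.929 × 10¹³ = 1.946 × 10⁻³⁷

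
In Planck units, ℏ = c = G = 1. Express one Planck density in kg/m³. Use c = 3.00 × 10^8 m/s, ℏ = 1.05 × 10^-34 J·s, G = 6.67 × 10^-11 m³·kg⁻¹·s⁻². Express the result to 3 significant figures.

From ℏ = c = G = 1 the density scale is ρ_P = c⁵/(ℏG²).
  = 2.43 × 10^42 / 4.67 × 10^-55
  = 5.20 × 10^96 kg/m³

5.20 × 10^96 kg/m³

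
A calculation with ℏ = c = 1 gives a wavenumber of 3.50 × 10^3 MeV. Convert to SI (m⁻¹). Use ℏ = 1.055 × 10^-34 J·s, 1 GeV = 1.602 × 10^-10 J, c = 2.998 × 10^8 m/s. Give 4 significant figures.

1.773 × 10^16 m⁻¹

Inverse length is [E]/(ℏc).
1 GeV → 1/(ℏc) × (1 GeV in J) = 5.065 × 10^15 m⁻¹.
Convert the energy scale: 3.50 × 10^3 MeV = 3.50 GeV.
Result: 3.50 × 5.065 × 10^15 = 1.773 × 10^16 m⁻¹.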